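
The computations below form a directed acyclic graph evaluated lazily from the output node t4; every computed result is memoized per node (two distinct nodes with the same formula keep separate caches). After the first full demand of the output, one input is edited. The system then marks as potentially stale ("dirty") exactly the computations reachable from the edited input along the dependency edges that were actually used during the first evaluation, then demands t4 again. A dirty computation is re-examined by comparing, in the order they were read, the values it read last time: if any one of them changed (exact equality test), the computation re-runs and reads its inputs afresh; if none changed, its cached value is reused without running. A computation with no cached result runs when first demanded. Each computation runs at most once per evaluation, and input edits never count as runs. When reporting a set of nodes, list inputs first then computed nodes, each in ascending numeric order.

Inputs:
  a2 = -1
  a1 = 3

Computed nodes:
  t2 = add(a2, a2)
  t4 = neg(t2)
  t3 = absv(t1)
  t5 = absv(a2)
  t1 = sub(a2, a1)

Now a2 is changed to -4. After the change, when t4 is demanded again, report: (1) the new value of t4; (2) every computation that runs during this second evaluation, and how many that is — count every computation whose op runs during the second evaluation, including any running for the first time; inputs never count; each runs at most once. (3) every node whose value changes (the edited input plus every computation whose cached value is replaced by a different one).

Demanding t4 again yields 8.
2 computations run: t2, t4.
The nodes whose values change: a2, t2, t4.

First demand of the output computes:
  t2 = add(-1, -1) = -2
  t4 = neg(-2) = 2

After the edit, cleaning proceeds:
  t2: a read changed (a2 -1->-4; a2 -1->-4) — executes, giving -8.
  t4: a read changed (t2 -2->-8) — executes, giving 8.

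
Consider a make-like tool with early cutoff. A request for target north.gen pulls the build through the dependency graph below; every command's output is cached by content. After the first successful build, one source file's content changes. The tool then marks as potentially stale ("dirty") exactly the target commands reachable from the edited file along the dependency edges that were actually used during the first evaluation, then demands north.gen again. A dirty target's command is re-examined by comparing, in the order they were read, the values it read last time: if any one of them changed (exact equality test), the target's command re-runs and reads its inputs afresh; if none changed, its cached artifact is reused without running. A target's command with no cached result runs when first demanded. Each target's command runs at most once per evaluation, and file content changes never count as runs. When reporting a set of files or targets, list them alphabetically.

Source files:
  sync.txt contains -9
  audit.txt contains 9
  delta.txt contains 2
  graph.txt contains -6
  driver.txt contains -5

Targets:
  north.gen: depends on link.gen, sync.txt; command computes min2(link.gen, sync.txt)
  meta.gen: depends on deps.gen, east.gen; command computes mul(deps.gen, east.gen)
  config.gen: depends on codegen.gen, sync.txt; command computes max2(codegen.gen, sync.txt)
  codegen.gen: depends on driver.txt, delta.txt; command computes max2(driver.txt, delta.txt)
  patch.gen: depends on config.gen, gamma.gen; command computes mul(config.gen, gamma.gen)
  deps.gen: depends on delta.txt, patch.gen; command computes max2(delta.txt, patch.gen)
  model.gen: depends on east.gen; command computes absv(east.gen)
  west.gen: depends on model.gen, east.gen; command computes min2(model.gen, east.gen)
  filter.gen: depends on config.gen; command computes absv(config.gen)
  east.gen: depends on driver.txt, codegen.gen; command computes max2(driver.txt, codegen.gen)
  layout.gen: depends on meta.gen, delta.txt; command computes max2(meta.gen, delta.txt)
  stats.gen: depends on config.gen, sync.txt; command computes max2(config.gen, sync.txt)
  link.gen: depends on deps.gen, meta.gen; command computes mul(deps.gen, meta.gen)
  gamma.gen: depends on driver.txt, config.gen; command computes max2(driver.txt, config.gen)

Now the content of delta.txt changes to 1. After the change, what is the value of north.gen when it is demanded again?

First demand of the output computes:
  codegen.gen = max2(-5, 2) = 2
  config.gen = max2(2, -9) = 2
  east.gen = max2(-5, 2) = 2
  gamma.gen = max2(-5, 2) = 2
  patch.gen = mul(2, 2) = 4
  deps.gen = max2(2, 4) = 4
  meta.gen = mul(4, 2) = 8
  link.gen = mul(4, 8) = 32
  north.gen = min2(32, -9) = -9

After the edit, cleaning proceeds:
  codegen.gen: a read changed (delta.txt 2->1) — executes, giving 1.
  config.gen: a read changed (codegen.gen 2->1) — executes, giving 1.
  east.gen: a read changed (codegen.gen 2->1) — executes, giving 1.
  gamma.gen: a read changed (config.gen 2->1) — executes, giving 1.
  patch.gen: a read changed (config.gen 2->1; gamma.gen 2->1) — executes, giving 1.
  deps.gen: a read changed (delta.txt 2->1; patch.gen 4->1) — executes, giving 1.
  meta.gen: a read changed (deps.gen 4->1; east.gen 2->1) — executes, giving 1.
  link.gen: a read changed (deps.gen 4->1; meta.gen 8->1) — executes, giving 1.
  north.gen: a read changed (link.gen 32->1) — executes, giving -9 — identical to its old value.

Demanding north.gen again yields -9.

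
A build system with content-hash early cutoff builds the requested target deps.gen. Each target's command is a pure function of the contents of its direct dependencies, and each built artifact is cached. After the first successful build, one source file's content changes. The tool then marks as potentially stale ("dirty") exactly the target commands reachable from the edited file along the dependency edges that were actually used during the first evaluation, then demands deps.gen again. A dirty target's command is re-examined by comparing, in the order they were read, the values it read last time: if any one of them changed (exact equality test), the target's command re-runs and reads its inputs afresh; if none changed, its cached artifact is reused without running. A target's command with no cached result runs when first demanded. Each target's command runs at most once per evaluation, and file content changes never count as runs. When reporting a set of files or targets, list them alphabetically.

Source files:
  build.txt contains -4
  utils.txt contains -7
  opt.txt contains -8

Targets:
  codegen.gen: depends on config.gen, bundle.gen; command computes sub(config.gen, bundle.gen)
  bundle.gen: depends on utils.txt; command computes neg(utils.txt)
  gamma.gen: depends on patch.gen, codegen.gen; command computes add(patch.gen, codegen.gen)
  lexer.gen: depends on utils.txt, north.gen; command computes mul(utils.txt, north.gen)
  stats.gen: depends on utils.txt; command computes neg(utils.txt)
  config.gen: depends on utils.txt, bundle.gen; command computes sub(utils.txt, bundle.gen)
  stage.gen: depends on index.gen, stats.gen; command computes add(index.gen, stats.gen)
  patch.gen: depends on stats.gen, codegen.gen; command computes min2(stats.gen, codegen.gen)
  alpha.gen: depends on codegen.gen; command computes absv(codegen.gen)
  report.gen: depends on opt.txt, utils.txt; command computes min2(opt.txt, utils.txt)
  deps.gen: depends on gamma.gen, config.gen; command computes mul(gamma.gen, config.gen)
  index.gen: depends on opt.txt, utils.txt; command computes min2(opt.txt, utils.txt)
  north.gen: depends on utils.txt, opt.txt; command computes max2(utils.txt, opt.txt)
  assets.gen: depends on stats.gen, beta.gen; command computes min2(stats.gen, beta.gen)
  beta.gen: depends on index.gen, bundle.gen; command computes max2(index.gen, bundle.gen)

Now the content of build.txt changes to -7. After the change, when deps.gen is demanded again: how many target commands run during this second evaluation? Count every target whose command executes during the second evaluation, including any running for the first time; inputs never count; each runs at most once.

Target commands that run: none — 0 in total.
Key observation: build.txt is never demanded by the output, so the edit triggers no recomputation at all.

First evaluation (everything demanded from the output):
  bundle.gen = neg(-7) = 7
  config.gen = sub(-7, 7) = -14
  codegen.gen = sub(-14, 7) = -21
  stats.gen = neg(-7) = 7
  patch.gen = min2(7, -21) = -21
  gamma.gen = add(-21, -21) = -42
  deps.gen = mul(-42, -14) = 588

Propagation after the edit:
  build.txt feeds no computation that the output demands — nothing is marked dirty and nothing runs.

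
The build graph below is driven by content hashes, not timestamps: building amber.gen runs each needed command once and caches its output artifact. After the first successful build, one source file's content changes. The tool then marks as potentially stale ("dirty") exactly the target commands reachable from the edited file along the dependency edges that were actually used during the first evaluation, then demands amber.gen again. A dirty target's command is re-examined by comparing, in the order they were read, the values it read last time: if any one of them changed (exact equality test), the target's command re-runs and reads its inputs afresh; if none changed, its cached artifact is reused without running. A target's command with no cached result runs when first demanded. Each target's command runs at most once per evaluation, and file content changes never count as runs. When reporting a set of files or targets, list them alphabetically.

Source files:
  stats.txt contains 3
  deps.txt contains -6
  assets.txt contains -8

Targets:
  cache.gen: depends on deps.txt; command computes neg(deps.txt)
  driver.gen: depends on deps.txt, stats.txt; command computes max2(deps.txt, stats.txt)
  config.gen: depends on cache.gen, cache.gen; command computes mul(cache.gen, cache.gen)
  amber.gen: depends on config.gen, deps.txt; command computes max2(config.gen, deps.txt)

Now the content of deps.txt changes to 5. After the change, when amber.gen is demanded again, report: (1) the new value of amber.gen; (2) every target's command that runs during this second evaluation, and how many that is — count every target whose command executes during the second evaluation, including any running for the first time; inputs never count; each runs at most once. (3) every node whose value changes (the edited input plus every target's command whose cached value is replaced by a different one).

amber.gen now evaluates to 25.
Run set: amber.gen, cache.gen, config.gen (3 run).
Changed values: amber.gen, cache.gen, config.gen, deps.txt.

Initial pass — values computed on the first demand:
  cache.gen = neg(-6) = 6
  config.gen = mul(6, 6) = 36
  amber.gen = max2(36, -6) = 36

Second demand — change propagation:
  cache.gen: re-runs because deps.txt -6->5; new result -5.
  config.gen: re-runs because cache.gen 6->-5; cache.gen 6->-5; new result 25.
  amber.gen: re-runs because config.gen 36->25; deps.txt -6->5; new result 25.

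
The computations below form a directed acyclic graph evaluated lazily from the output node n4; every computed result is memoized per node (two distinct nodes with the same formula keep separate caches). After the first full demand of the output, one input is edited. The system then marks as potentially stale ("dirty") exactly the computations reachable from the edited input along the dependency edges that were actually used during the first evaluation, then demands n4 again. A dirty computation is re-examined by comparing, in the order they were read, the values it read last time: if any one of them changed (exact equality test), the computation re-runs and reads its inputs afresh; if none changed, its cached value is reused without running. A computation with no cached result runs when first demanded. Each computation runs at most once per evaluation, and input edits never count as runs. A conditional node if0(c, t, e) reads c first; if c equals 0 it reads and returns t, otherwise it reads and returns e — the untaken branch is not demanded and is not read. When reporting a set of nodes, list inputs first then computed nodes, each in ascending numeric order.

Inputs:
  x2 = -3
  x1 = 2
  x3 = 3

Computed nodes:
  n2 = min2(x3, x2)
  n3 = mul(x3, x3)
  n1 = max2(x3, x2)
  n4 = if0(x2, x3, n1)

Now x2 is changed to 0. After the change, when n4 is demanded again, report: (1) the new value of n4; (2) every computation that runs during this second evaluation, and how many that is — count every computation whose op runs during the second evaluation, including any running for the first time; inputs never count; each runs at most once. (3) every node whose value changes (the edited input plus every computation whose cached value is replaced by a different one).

Demanding n4 again yields 3.
1 computations run: n4.
The nodes whose values change: x2.
Note the branch switch — demand abandons n1, which is never re-examined.

First demand of the output computes:
  n1 = max2(3, -3) = 3
  n4 = if0(x2=-3 -> else branch n1) = 3

After the edit, cleaning proceeds:
  n1: stays stale; no demand reaches it after the flip.
  n4: a read changed (x2 -3->0) — executes, giving 3 — identical to its old value.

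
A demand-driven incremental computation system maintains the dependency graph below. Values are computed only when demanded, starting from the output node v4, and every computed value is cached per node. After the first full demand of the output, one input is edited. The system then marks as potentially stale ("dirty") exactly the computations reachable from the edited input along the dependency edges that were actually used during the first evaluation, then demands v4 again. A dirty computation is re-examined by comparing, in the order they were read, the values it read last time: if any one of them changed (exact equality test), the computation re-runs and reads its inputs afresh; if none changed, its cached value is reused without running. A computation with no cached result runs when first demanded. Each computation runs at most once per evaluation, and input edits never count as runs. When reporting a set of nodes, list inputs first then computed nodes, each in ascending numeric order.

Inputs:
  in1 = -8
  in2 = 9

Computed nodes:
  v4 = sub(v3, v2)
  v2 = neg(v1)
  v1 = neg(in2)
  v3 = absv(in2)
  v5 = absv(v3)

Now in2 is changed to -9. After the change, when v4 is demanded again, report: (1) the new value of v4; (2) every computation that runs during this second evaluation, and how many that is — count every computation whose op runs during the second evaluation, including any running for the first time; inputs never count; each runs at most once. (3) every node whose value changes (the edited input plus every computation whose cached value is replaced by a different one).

First evaluation (everything demanded from the output):
  v1 = neg(9) = -9
  v2 = neg(-9) = 9
  v3 = absv(9) = 9
  v4 = sub(9, 9) = 0

Propagation after the edit:
  v1: runs — in2 9->-9; result 9.
  v2: runs — v1 -9->9; result -9.
  v3: runs — in2 9->-9; result 9 (same value as before).
  v4: runs — v2 9->-9; result 18.

New value of v4: 18.
Computations that run: v1, v2, v3, v4 — 4 in total.
Values that change: in2, v1, v2, v4.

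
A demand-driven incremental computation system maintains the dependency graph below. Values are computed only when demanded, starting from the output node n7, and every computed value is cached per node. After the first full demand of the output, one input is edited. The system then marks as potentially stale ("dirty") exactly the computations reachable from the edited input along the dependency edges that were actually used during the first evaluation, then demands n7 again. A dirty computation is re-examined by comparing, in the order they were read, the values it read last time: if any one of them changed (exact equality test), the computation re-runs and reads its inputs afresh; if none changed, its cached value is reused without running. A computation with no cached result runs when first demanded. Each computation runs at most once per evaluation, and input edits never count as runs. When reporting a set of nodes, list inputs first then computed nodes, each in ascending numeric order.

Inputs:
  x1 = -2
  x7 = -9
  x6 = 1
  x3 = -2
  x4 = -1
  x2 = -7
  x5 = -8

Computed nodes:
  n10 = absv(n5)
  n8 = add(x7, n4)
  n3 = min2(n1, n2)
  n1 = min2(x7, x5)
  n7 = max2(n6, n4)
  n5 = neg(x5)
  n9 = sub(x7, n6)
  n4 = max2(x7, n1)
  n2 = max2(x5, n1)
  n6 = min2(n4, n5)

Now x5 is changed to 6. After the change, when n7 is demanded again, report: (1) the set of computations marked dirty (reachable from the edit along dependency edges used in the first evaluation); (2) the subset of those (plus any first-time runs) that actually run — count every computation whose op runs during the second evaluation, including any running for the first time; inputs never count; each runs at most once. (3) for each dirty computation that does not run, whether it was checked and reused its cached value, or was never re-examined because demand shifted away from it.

Marked dirty: n1, n4, n5, n6, n7.
Computations that run: n1, n5, n6 — 3 in total.
Checked but reused from cache: n4, n7.
Key observation: the cutoff stops propagation at n4 — its inputs' values are unchanged, so it reuses its cache.

First evaluation (everything demanded from the output):
  n1 = min2(-9, -8) = -9
  n4 = max2(-9, -9) = -9
  n5 = neg(-8) = 8
  n6 = min2(-9, 8) = -9
  n7 = max2(-9, -9) = -9

Propagation after the edit:
  n1: runs — x5 -8->6; result -9 (same value as before).
  n4: checked — values it read are unchanged (x7 unchanged, n1 unchanged); reused cached -9 without running.
  n5: runs — x5 -8->6; result -6.
  n6: runs — n5 8->-6; result -9 (same value as before).
  n7: checked — values it read are unchanged (n6 unchanged, n4 unchanged); reused cached -9 without running.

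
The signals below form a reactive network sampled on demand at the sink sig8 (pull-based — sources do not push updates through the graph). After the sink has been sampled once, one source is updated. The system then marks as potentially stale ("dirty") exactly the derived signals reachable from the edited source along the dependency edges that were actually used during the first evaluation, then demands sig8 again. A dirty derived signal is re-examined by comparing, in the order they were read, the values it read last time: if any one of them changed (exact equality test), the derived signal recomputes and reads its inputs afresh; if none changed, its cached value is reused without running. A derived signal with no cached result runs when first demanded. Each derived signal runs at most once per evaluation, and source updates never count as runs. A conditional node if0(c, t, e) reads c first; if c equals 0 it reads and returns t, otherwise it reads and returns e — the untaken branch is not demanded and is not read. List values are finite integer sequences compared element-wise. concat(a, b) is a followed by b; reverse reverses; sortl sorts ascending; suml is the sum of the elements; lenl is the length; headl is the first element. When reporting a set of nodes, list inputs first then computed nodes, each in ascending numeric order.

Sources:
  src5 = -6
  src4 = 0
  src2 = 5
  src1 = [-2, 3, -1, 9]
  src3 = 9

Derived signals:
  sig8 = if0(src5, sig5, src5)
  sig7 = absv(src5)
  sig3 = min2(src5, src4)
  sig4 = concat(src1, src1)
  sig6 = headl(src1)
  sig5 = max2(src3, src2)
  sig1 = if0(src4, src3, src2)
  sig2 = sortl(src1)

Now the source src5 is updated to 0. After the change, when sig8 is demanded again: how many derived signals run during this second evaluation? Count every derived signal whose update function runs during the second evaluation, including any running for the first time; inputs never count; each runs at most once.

Run set: sig5, sig8 (2 run).
The important point: the flipped condition pulls in fresh nodes; sig5 runs for the first time.

Initial pass — values computed on the first demand:
  sig8 = if0(src5=-6 -> else branch src5) = -6

Second demand — change propagation:
  sig5: newly demanded (no cache) — executes and yields 9.
  sig8: re-runs because src5 -6->0; src5 -6->0; new result 9.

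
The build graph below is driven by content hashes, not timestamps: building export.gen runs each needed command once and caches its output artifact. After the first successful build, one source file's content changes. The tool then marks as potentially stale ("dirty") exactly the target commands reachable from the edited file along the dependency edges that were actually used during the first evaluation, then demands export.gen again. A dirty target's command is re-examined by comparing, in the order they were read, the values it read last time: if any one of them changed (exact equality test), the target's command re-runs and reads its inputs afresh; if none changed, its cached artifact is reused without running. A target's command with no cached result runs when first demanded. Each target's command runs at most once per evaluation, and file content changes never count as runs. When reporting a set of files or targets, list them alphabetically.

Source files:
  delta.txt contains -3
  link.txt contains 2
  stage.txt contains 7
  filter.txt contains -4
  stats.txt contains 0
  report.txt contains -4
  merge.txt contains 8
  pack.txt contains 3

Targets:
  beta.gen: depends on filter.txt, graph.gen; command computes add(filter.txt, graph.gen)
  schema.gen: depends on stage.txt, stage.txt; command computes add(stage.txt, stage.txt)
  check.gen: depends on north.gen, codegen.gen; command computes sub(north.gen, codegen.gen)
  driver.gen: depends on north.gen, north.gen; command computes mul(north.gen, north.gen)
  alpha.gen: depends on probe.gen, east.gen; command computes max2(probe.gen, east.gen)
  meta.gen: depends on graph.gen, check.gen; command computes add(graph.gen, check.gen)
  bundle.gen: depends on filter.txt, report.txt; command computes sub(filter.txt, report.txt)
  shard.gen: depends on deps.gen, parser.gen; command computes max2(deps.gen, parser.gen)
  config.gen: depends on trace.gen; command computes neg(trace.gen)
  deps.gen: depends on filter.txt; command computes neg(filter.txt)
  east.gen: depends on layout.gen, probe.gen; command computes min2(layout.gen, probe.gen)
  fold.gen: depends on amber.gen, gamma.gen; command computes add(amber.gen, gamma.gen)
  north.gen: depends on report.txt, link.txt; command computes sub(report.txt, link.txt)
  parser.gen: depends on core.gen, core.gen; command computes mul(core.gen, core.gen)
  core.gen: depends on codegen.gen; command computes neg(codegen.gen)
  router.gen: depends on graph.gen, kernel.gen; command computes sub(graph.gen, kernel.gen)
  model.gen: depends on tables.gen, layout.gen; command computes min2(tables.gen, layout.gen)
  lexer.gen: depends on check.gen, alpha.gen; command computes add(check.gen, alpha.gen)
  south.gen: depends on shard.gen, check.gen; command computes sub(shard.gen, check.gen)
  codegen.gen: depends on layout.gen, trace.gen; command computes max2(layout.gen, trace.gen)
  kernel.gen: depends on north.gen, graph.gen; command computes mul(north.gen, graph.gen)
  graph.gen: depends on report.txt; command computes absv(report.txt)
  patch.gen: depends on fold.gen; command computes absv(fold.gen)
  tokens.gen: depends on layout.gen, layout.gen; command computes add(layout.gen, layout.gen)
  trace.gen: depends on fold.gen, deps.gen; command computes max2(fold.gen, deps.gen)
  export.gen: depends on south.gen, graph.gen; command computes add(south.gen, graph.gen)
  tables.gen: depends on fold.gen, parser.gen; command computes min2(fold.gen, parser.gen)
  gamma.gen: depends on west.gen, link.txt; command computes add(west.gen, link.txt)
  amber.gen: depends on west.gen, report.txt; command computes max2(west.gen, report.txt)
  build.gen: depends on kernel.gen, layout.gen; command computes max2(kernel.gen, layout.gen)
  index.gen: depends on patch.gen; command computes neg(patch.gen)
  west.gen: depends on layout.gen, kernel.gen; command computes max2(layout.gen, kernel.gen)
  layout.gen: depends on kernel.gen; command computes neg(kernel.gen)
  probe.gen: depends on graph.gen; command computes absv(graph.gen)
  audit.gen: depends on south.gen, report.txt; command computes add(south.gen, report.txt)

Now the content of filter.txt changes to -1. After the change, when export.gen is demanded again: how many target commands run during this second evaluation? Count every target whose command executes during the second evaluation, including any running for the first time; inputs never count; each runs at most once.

Initial pass — values computed on the first demand:
  deps.gen = neg(-4) = 4
  graph.gen = absv(-4) = 4
  north.gen = sub(-4, 2) = -6
  kernel.gen = mul(-6, 4) = -24
  layout.gen = neg(-24) = 24
  west.gen = max2(24, -24) = 24
  amber.gen = max2(24, -4) = 24
  gamma.gen = add(24, 2) = 26
  fold.gen = add(24, 26) = 50
  trace.gen = max2(50, 4) = 50
  codegen.gen = max2(24, 50) = 50
  check.gen = sub(-6, 50) = -56
  core.gen = neg(50) = -50
  parser.gen = mul(-50, -50) = 2500
  shard.gen = max2(4, 2500) = 2500
  south.gen = sub(2500, -56) = 2556
  export.gen = add(2556, 4) = 2560

Second demand — change propagation:
  deps.gen: re-runs because filter.txt -4->-1; new result 1.
  trace.gen: re-runs because deps.gen 4->1; new result 50 (unchanged).
  codegen.gen: re-examined; everything it read last time is the same (layout.gen unchanged, trace.gen unchanged) — cache 50 kept, no run.
  check.gen: re-examined; everything it read last time is the same (north.gen unchanged, codegen.gen unchanged) — cache -56 kept, no run.
  core.gen: re-examined; everything it read last time is the same (codegen.gen unchanged) — cache -50 kept, no run.
  parser.gen: re-examined; everything it read last time is the same (core.gen unchanged, core.gen unchanged) — cache 2500 kept, no run.
  shard.gen: re-runs because deps.gen 4->1; new result 2500 (unchanged).
  south.gen: re-examined; everything it read last time is the same (shard.gen unchanged, check.gen unchanged) — cache 2556 kept, no run.
  export.gen: re-examined; everything it read last time is the same (south.gen unchanged, graph.gen unchanged) — cache 2560 kept, no run.

The important point: at codegen.gen every value read last time is unchanged, so the dirty flag clears without a run.

Run set: deps.gen, shard.gen, trace.gen (3 run).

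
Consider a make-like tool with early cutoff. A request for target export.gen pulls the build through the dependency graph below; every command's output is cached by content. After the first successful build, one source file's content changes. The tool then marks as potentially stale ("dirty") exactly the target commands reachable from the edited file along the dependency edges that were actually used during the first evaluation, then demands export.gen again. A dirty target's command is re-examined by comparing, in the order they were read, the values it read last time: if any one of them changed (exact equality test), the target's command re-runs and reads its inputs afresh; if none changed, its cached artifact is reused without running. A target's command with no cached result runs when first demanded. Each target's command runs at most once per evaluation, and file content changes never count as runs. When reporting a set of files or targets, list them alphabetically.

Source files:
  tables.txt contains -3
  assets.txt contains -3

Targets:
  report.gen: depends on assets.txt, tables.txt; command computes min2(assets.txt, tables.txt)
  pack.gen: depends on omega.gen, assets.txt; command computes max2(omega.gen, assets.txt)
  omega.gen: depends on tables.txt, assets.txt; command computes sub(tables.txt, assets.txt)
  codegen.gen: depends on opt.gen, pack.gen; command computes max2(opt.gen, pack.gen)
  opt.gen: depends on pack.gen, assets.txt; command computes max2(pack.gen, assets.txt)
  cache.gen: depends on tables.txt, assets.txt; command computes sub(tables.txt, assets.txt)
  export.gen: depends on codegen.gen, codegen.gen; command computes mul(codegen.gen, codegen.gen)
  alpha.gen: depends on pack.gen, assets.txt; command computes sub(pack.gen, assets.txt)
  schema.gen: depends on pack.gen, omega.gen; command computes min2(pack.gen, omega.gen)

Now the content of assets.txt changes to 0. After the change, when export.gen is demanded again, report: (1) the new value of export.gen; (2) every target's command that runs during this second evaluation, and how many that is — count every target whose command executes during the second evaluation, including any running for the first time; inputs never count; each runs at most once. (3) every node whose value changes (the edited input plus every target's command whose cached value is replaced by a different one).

Demanding export.gen again yields 0.
3 target commands run: omega.gen, opt.gen, pack.gen.
The nodes whose values change: assets.txt, omega.gen.
Note where the cutoff bites: codegen.gen is checked, finds nothing changed, and keeps its cache.

First demand of the output computes:
  omega.gen = sub(-3, -3) = 0
  pack.gen = max2(0, -3) = 0
  opt.gen = max2(0, -3) = 0
  codegen.gen = max2(0, 0) = 0
  export.gen = mul(0, 0) = 0

After the edit, cleaning proceeds:
  omega.gen: a read changed (assets.txt -3->0) — executes, giving -3.
  pack.gen: a read changed (omega.gen 0->-3; assets.txt -3->0) — executes, giving 0 — identical to its old value.
  opt.gen: a read changed (assets.txt -3->0) — executes, giving 0 — identical to its old value.
  codegen.gen: dirty, but its reads are unchanged (opt.gen unchanged, pack.gen unchanged); cached 0 stands.
  export.gen: dirty, but its reads are unchanged (codegen.gen unchanged, codegen.gen unchanged); cached 0 stands.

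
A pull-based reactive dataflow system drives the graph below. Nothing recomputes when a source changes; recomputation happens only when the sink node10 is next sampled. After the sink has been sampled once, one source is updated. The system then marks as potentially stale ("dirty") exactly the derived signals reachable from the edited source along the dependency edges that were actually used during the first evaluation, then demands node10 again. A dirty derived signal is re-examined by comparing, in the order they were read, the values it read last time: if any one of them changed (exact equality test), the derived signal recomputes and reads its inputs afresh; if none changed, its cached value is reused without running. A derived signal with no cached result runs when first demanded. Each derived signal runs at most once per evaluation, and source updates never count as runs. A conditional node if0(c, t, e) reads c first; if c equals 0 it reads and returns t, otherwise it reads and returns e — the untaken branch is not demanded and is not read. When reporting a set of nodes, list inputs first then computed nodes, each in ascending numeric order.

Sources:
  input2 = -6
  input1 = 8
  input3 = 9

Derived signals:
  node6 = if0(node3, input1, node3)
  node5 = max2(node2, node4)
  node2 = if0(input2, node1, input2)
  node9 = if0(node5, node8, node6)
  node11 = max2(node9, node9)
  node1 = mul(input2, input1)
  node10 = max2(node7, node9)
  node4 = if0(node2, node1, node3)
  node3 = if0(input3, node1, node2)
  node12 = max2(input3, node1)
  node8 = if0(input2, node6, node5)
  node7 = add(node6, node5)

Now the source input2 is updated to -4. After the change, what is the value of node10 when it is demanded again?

New value of node10: -4.

First evaluation (everything demanded from the output):
  node2 = if0(input2=-6 -> else branch input2) = -6
  node3 = if0(input3=9 -> else branch node2) = -6
  node4 = if0(node2=-6 -> else branch node3) = -6
  node5 = max2(-6, -6) = -6
  node6 = if0(node3=-6 -> else branch node3) = -6
  node7 = add(-6, -6) = -12
  node9 = if0(node5=-6 -> else branch node6) = -6
  node10 = max2(-12, -6) = -6

Propagation after the edit:
  node2: runs — input2 -6->-4; input2 -6->-4; result -4.
  node3: runs — node2 -6->-4; result -4.
  node4: runs — node2 -6->-4; node3 -6->-4; result -4.
  node5: runs — node2 -6->-4; node4 -6->-4; result -4.
  node6: runs — node3 -6->-4; node3 -6->-4; result -4.
  node7: runs — node6 -6->-4; node5 -6->-4; result -8.
  node9: runs — node5 -6->-4; node6 -6->-4; result -4.
  node10: runs — node7 -12->-8; node9 -6->-4; result -4.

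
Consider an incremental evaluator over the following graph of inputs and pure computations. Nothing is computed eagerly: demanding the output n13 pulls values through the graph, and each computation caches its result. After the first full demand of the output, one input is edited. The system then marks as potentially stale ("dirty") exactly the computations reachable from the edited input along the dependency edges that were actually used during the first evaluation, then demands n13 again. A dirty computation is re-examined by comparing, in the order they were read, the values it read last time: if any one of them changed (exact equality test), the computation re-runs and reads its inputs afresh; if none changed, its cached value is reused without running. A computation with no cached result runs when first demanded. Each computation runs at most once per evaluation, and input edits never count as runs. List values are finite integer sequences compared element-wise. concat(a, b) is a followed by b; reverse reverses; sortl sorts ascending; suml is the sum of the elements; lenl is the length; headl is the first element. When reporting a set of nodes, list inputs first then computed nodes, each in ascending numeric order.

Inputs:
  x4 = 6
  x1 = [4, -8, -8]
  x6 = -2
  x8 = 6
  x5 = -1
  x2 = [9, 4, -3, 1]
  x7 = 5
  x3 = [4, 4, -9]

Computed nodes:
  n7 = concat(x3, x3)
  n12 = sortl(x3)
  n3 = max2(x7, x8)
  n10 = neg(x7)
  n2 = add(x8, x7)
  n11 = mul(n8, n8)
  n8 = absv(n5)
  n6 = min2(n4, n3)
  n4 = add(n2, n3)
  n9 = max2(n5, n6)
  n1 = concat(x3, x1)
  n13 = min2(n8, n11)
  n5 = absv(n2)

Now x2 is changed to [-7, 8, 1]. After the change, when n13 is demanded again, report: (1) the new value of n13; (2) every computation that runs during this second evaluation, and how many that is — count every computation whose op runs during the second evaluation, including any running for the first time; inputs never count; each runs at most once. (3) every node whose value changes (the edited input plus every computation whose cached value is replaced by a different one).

n13 now evaluates to 11.
Run set: none (0 run).
Changed values: x2.
The important point: nothing the output needs ever reads x2, so the edit is invisible to it.

Initial pass — values computed on the first demand:
  n2 = add(6, 5) = 11
  n5 = absv(11) = 11
  n8 = absv(11) = 11
  n11 = mul(11, 11) = 121
  n13 = min2(11, 121) = 11

Second demand — change propagation:
  no demanded computation ever read x2, so the edit dirties nothing and nothing runs.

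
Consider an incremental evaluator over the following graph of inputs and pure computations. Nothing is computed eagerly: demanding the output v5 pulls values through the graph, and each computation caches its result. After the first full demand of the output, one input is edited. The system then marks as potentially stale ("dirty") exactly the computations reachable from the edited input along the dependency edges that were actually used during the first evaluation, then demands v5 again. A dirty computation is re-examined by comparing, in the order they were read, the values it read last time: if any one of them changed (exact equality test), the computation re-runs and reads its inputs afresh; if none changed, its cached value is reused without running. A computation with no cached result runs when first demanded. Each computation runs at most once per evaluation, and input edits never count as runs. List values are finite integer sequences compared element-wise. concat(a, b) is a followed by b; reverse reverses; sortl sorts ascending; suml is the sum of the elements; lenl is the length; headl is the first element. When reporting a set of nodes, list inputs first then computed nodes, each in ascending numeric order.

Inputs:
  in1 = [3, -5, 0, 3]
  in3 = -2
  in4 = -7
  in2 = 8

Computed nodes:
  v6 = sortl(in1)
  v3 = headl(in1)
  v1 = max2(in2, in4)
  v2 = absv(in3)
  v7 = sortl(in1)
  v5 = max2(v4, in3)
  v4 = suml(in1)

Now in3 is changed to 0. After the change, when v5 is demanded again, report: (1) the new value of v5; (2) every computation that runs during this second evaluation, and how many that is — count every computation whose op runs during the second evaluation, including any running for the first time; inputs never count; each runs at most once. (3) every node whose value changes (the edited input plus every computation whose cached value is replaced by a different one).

v5 now evaluates to 1.
Run set: v5 (1 run).
Changed values: in3.

Initial pass — values computed on the first demand:
  v4 = suml([3, -5, 0, 3]) = 1
  v5 = max2(1, -2) = 1

Second demand — change propagation:
  v5: re-runs because in3 -2->0; new result 1 (unchanged).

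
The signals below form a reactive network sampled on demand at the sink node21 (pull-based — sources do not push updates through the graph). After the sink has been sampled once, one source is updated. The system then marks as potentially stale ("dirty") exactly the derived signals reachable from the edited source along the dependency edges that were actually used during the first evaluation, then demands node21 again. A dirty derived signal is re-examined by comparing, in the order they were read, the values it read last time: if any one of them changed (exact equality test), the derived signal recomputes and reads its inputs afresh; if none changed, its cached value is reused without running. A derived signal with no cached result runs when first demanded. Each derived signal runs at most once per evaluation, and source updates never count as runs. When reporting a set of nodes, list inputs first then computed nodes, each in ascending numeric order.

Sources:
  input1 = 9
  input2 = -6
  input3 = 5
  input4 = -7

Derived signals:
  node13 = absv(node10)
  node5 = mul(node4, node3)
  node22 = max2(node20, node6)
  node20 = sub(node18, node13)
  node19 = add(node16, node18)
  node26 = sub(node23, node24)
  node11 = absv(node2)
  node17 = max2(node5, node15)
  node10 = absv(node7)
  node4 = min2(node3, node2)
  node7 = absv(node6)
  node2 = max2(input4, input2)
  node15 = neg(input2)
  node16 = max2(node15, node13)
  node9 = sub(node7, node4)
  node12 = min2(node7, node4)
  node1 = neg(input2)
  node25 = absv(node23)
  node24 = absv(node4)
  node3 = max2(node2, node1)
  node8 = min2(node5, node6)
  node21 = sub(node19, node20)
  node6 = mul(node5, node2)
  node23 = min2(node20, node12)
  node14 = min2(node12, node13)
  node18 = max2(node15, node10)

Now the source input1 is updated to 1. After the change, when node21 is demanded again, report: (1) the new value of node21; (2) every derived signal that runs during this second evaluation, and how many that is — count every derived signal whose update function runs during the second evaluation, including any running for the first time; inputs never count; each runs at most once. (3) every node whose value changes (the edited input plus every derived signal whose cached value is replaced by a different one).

Initial pass — values computed on the first demand:
  node1 = neg(-6) = 6
  node2 = max2(-7, -6) = -6
  node3 = max2(-6, 6) = 6
  node4 = min2(6, -6) = -6
  node5 = mul(-6, 6) = -36
  node6 = mul(-36, -6) = 216
  node7 = absv(216) = 216
  node10 = absv(216) = 216
  node13 = absv(216) = 216
  node15 = neg(-6) = 6
  node16 = max2(6, 216) = 216
  node18 = max2(6, 216) = 216
  node19 = add(216, 216) = 432
  node20 = sub(216, 216) = 0
  node21 = sub(432, 0) = 432

Second demand — change propagation:
  no demanded computation ever read input1, so the edit dirties nothing and nothing runs.

The important point: nothing the output needs ever reads input1, so the edit is invisible to it.

node21 now evaluates to 432.
Run set: none (0 run).
Changed values: input1.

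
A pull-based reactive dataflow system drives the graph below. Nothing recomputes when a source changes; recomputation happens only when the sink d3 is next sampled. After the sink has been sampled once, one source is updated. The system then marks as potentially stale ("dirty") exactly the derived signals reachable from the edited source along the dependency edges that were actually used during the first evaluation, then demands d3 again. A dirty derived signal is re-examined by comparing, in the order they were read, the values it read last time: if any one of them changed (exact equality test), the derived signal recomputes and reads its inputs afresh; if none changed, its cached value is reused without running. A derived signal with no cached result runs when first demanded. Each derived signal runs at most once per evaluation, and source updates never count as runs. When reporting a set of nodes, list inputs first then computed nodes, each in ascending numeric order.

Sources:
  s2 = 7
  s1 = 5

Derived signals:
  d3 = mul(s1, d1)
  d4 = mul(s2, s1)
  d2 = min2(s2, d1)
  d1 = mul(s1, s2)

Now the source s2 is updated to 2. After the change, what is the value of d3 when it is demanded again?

First evaluation (everything demanded from the output):
  d1 = mul(5, 7) = 35
  d3 = mul(5, 35) = 175

Propagation after the edit:
  d1: runs — s2 7->2; result 10.
  d3: runs — d1 35->10; result 50.

New value of d3: 50.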